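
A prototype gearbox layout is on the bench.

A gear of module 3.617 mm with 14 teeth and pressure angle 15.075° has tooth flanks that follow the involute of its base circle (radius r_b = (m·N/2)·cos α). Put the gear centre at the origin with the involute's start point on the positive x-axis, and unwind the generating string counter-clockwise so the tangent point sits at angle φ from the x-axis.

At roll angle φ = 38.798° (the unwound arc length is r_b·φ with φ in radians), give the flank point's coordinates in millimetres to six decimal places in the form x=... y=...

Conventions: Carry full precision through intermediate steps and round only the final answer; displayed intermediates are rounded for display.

x=29.426397 y=2.416185

single-mesh involute tooth geometry (14T wheel at module 3.617)
pitch radius r_p = m·N/2 = 3.617·14/2 = 25.319000
base radius r_b = r_p·cos α = 25.319000·cos 15.075° = 24.447677
roll angle φ = 38.798° = 0.67715284 rad
x = r_b·(cos φ + φ·sin φ) = 29.426397
y = r_b·(sin φ − φ·cos φ) = 2.416185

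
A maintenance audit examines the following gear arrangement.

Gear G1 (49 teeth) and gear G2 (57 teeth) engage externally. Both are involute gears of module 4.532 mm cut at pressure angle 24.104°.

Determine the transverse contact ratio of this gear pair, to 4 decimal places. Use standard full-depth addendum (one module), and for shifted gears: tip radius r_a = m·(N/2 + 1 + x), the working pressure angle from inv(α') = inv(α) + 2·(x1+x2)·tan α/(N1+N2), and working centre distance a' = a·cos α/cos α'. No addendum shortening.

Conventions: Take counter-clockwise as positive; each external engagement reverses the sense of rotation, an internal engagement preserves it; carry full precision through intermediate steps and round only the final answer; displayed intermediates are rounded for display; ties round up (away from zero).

1.5750

recognized (one external pair, fixed centres): single-mesh tooth geometry, m = 4.532, N1 = 49, N2 = 57
base radii: r_b1 = 101.352465, r_b2 = 117.899806
tip radii: r_a1 = 115.566000, r_a2 = 133.694000
no profile shift: α' = α, a' = a
action lengths: √(r_a1²−r_b1²) = 55.526375, √(r_a2²−r_b2²) = 63.037461
base pitch p_b = π·m·cos α = 12.996251
CR = (55.526375 + 63.037461 − 240.196000·sin 24.10400°)/12.996251 = 1.575007
contact ratio ≈ 1.5750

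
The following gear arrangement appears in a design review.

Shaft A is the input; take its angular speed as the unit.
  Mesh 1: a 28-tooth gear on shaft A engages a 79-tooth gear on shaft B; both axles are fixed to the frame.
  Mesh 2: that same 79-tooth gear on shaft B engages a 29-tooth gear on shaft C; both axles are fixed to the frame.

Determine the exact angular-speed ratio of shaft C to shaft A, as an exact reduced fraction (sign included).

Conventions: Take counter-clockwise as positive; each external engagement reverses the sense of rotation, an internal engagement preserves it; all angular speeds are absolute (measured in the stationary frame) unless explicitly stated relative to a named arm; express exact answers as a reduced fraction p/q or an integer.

28/29

class = fixed-axis compound train [2 meshes; 2 ratios multiply, 2 sense flips]
mesh 1 [28T→79T]: running ratio 28/79, sense −
mesh 2 [79T→29T]: running ratio 28/29, sense +
ω_out/ω_in = 28/29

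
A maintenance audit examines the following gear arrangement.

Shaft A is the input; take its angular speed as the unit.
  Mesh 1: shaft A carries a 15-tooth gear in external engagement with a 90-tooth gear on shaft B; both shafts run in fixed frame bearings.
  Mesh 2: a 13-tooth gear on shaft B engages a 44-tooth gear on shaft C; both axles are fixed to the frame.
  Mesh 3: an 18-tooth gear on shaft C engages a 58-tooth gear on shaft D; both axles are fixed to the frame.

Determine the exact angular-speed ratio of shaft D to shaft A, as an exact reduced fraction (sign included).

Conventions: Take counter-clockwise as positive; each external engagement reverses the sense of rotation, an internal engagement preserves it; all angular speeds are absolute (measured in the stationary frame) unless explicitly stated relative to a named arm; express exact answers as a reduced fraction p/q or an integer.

class = fixed-axis compound train [3 meshes; 3 ratios multiply, 3 sense flips]
mesh 1 [15T→90T]: running ratio 1/6, sense −
mesh 2 [13T→44T]: running ratio 13/264, sense +
mesh 3 [18T→58T]: running ratio 39/2552, sense −
ω_out/ω_in = -39/2552

-39/2552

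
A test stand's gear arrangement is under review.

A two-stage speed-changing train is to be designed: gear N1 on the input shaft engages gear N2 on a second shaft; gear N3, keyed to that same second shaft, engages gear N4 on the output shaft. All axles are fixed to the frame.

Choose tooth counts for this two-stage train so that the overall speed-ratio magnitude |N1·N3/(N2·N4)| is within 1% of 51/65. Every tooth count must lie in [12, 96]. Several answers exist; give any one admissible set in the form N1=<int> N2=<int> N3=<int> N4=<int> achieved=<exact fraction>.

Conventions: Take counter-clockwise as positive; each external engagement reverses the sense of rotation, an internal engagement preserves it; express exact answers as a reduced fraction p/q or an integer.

N1=12 N2=13 N3=17 N4=20 achieved=51/65

design class (target 51/65): fixed-axis compound train
target = 51/65 in lowest terms: an exact hit needs N1·N3 = k·51 and N2·N4 = k·65 for one integer k, every count in [12, 96]; additionally prefer no 1:1 stage (N1 ≠ N2, N3 ≠ N4)
k = 1…3: no 1:1-free in-range split of k·51 and k·65 into factor pairs; take k = 4
k = 4: N1·N3 = 204 = 12·17, N2·N4 = 260 = 13·20
achieved = 12·17/(13·20) = 51/65; |achieved − target| = 0 ≤ 51/6500 ✓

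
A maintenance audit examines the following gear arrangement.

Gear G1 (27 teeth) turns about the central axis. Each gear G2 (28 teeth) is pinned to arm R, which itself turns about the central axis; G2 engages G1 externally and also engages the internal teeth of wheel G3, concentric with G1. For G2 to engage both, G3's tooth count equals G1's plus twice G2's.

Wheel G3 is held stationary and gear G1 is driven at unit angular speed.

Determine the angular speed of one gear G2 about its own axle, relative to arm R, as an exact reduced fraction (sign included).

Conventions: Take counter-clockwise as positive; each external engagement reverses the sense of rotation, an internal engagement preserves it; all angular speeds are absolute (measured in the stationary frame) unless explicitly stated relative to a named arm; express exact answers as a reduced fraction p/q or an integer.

-2241/3080

class = planetary set [G3 = 27+2·28 = 83; Willis about the carrier]
ring teeth: 27 + 2·28 = 83
27(ω_sun−ω_arm) = −83(ω_ring−ω_arm),  ω_ring = 0, ω_sun = 1
27(1−ω_arm) = −83(0−ω_arm)  ⇒  110·ω_arm = 27  ⇒  ω_arm = 27/110
sun–planet mesh: 27·(1−27/110) = −28·(ω_p−ω_arm)  ⇒  ω_p−ω_arm = -2241/3080
exact speed ratio = -2241/3080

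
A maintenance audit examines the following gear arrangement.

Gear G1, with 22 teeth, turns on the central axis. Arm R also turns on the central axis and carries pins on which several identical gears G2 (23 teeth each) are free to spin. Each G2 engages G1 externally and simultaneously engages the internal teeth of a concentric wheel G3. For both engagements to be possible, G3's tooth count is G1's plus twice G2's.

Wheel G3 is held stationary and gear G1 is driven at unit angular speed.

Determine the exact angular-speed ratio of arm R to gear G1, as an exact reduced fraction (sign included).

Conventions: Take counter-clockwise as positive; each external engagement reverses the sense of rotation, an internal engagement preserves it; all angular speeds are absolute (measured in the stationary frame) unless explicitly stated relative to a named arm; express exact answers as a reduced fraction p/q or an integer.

topology: planetary set — G1 22T / G2 23T / G3 68T, arm = carrier (Willis)
ring teeth: 22 + 2·23 = 68
22(ω_sun−ω_arm) = −68(ω_ring−ω_arm),  ω_ring = 0, ω_sun = 1
22(1−ω_arm) = −68(0−ω_arm)  ⇒  90·ω_arm = 22  ⇒  ω_arm = 11/45
ω_out/ω_in = 11/45

11/45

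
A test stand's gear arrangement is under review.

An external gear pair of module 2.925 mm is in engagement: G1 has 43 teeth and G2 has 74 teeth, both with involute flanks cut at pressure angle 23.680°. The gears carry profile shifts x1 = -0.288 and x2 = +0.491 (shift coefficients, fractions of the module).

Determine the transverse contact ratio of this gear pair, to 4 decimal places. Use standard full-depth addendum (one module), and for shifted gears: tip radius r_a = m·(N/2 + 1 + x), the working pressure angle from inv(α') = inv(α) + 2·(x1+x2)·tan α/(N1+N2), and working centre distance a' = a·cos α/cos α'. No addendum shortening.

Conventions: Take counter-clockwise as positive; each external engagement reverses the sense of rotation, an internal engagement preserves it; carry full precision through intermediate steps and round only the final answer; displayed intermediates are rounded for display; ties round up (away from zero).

recognized (one external pair, fixed centres): single-mesh tooth geometry, m = 2.925, N1 = 43, N2 = 74
base radii: r_b1 = 57.592551, r_b2 = 99.112763
tip radii: r_a1 = 64.970100, r_a2 = 112.586175
inv(α') = inv(23.680°) + 2·(-0.288+0.491)·tan α/(43+74) = 0.02678089  ⇒  α' = 24.12392°
a' = a·cos α / cos α' = 171.1125·cos 23.680°/cos 24.12392° = 171.701061
action lengths: √(r_a1²−r_b1²) = 30.070117, √(r_a2²−r_b2²) = 53.406994
base pitch p_b = π·m·cos α = 8.415457
CR = (30.070117 + 53.406994 − 171.701061·sin 24.12392°)/8.415457 = 1.580534
contact ratio ≈ 1.5805

1.5805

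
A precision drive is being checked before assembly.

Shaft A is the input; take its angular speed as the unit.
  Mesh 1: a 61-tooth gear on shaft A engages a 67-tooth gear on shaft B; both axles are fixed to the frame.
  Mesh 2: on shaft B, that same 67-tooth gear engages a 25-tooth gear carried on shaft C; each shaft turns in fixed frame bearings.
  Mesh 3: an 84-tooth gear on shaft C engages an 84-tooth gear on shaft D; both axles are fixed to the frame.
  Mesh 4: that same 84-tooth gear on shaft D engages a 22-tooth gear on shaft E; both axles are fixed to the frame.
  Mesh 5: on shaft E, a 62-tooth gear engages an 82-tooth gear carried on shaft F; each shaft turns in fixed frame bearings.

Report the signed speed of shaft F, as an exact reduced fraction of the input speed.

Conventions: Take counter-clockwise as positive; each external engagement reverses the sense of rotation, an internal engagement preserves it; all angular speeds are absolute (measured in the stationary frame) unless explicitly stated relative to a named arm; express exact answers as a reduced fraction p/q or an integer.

5-mesh fixed-axis compound train (all bearings frame-fixed)
mesh 1 [61T→67T]: |ω|/ω_in = 1×61/67 = 61/67, sense flips to −
mesh 2 [67T→25T]: |ω|/ω_in = (61/67)×67/25 = 61/25, sense flips to +
mesh 3 [84T→84T]: |ω|/ω_in = (61/25)×84/84 = 61/25, sense flips to −
mesh 4 [84T→22T]: |ω|/ω_in = (61/25)×84/22 = 2562/275, sense flips to +
mesh 5 [62T→82T]: |ω|/ω_in = (2562/275)×62/82 = 79422/11275, sense flips to −
signed output speed (× input speed) = -79422/11275

-79422/11275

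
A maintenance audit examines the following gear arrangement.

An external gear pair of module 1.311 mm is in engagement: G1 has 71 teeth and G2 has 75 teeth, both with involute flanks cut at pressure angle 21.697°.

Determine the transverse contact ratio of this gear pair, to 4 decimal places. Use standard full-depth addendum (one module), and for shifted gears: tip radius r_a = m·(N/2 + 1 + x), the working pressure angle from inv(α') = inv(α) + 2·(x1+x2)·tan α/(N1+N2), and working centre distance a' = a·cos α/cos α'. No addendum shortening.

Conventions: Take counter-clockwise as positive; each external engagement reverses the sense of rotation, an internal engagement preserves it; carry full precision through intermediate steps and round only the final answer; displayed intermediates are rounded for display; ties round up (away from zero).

1.7188

class = single-mesh tooth geometry [involute pair 71T × 75T, m = 1.311]
base radii: r_b1 = 43.243195, r_b2 = 45.679432
tip radii: r_a1 = 47.851500, r_a2 = 50.473500
no profile shift: α' = α, a' = a
action lengths: √(r_a1²−r_b1²) = 20.488829, √(r_a2²−r_b2²) = 21.470066
base pitch p_b = π·m·cos α = 3.826831
CR = (20.488829 + 21.470066 − 95.703000·sin 21.69700°)/3.826831 = 1.718831
contact ratio ≈ 1.7188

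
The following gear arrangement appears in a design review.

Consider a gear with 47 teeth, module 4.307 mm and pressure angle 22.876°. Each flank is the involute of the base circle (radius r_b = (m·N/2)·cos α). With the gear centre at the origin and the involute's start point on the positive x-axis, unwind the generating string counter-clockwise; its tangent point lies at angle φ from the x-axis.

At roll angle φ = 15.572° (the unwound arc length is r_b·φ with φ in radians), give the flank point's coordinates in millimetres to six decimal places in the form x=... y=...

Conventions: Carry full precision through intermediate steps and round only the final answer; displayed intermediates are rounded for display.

x=96.634604 y=0.619440

topology: single-mesh involute geometry — m = 4.307, N = 47
pitch radius r_p = m·N/2 = 4.307·47/2 = 101.214500
base radius r_b = r_p·cos α = 101.214500·cos 22.876° = 93.253810
roll angle φ = 15.572° = 0.27178267 rad
x = r_b·(cos φ + φ·sin φ) = 96.634604
y = r_b·(sin φ − φ·cos φ) = 0.619440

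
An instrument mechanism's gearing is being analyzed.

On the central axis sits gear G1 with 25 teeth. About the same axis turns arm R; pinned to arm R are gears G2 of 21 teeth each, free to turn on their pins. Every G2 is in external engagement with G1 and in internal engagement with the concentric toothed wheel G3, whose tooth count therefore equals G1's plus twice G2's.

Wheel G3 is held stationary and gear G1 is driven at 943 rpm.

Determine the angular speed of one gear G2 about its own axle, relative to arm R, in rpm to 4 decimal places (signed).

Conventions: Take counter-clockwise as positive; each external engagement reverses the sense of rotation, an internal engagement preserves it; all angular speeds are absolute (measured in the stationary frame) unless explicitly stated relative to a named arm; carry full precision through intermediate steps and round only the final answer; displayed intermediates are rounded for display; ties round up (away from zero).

recognized (axles ride arm R): planetary set, 25/21/67 teeth
normalise by the input: solve with ω_sun = 1, then scale by 943 rpm
ring teeth: 25 + 2·21 = 67
25(ω_sun−ω_arm) = −67(ω_ring−ω_arm),  ω_ring = 0, ω_sun = 1
25(1−ω_arm) = −67(0−ω_arm)  ⇒  92·ω_arm = 25  ⇒  ω_arm = 25/92
sun–planet mesh: 25·(1−25/92) = −21·(ω_p−ω_arm)  ⇒  ω_p−ω_arm = -1675/1932
scale: ω_p−ω_arm = -1675/1932 × 943 rpm = -817.5595 rpm

-817.5595 rpm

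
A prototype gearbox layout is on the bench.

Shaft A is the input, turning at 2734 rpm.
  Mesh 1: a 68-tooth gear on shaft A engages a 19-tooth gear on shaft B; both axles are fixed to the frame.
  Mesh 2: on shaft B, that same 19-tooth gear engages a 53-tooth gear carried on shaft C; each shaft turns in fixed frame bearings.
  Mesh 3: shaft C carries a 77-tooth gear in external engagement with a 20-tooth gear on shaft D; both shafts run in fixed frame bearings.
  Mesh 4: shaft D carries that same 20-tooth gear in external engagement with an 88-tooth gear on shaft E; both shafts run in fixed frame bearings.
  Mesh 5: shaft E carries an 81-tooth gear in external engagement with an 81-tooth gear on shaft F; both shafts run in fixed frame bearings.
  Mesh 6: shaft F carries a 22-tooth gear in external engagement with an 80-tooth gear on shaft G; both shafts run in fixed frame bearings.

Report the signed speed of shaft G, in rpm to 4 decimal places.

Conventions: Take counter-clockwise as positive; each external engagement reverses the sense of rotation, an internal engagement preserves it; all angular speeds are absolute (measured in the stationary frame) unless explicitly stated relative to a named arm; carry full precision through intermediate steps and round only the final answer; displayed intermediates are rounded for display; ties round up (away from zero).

+844.0580 rpm

topology: fixed-axis compound train — 6 meshes, A→G
mesh 1 [68T→19T]: ω = 2734.0000×68/19 = 9784.8421 rpm, sense flips to −
mesh 2 [19T→53T]: ω = 9784.8421×19/53 = 3507.7736 rpm, sense flips to +
mesh 3 [77T→20T]: ω = 3507.7736×77/20 = 13504.9283 rpm, sense flips to −
mesh 4 [20T→88T]: ω = 13504.9283×20/88 = 3069.3019 rpm, sense flips to +
mesh 5 [81T→81T]: ω = 3069.3019×81/81 = 3069.3019 rpm, sense flips to −
mesh 6 [22T→80T]: ω = 3069.3019×22/80 = 844.0580 rpm, sense flips to +
signed output speed = +844.0580 rpm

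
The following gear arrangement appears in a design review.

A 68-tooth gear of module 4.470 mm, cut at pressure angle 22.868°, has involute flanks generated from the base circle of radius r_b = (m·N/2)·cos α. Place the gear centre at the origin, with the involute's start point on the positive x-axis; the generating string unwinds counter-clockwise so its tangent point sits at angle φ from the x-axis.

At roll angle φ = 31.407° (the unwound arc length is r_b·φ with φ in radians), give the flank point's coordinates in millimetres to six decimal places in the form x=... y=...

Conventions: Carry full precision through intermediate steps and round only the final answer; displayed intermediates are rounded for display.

class = single-mesh tooth geometry [base-circle involute, m = 4.470, 68T]
pitch radius r_p = m·N/2 = 4.470·68/2 = 151.980000
base radius r_b = r_p·cos α = 151.980000·cos 22.868° = 140.034766
roll angle φ = 31.407° = 0.54815556 rad
x = r_b·(cos φ + φ·sin φ) = 159.519010
y = r_b·(sin φ − φ·cos φ) = 7.459679

x=159.519010 y=7.459679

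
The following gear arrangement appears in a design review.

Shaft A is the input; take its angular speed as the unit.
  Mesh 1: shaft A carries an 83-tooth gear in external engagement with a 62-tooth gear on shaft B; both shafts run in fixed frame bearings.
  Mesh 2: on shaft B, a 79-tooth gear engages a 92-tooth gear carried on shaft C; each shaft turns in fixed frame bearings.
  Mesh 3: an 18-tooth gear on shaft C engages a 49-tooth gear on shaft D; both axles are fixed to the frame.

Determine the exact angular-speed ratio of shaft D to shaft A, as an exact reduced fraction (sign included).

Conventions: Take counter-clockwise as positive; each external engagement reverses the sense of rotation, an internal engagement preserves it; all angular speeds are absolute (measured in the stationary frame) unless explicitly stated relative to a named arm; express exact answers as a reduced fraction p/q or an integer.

-59013/139748

class = fixed-axis compound train [3 meshes; 3 ratios multiply, 3 sense flips]
mesh 1 [83T→62T]: running ratio 83/62, sense −
mesh 2 [79T→92T]: running ratio 6557/5704, sense +
mesh 3 [18T→49T]: running ratio 59013/139748, sense −
ω_out/ω_in = -59013/139748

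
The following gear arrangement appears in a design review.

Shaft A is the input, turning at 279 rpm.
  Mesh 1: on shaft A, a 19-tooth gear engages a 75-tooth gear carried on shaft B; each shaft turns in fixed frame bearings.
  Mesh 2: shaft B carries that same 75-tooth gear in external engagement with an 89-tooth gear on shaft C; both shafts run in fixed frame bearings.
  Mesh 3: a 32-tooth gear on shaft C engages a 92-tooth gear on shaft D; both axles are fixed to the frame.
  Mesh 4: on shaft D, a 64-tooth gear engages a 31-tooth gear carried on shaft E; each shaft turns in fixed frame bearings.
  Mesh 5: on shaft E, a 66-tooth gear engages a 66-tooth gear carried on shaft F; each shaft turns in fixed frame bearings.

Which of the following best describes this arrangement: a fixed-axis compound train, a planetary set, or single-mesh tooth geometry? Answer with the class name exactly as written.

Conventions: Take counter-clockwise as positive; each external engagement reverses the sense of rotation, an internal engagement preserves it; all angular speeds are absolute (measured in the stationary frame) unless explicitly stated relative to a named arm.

fixed-axis compound train

5-mesh fixed-axis compound train (all bearings frame-fixed)
classification: fixed-axis compound train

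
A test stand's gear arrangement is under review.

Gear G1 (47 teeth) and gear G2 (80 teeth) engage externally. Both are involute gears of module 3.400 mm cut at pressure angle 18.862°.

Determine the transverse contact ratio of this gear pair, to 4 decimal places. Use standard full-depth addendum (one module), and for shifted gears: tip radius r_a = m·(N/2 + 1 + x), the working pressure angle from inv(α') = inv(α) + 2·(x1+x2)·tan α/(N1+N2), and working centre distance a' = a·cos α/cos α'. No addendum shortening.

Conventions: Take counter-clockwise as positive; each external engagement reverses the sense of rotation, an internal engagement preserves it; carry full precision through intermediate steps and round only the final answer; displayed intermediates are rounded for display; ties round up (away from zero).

1.8528

single-mesh involute tooth geometry (47T engaging 80T at module 3.400)
base radii: r_b1 = 75.609368, r_b2 = 128.696797
tip radii: r_a1 = 83.300000, r_a2 = 139.400000
no profile shift: α' = α, a' = a
action lengths: √(r_a1²−r_b1²) = 34.958739, √(r_a2²−r_b2²) = 53.567661
base pitch p_b = π·m·cos α = 10.107823
CR = (34.958739 + 53.567661 − 215.900000·sin 18.86200°)/10.107823 = 1.852834
contact ratio ≈ 1.8528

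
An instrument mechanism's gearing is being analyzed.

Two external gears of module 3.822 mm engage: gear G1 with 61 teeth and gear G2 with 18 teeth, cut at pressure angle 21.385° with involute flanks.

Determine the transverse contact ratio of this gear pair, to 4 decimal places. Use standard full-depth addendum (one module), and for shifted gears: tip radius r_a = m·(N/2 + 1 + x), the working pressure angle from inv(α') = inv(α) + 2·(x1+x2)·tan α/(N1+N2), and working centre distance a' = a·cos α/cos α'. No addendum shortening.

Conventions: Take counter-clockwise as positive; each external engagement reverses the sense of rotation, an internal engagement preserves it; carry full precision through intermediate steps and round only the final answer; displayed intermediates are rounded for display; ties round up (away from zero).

topology: single-mesh involute geometry — m = 3.822, 61T/18T pair
base radii: r_b1 = 108.545239, r_b2 = 32.029743
tip radii: r_a1 = 120.393000, r_a2 = 38.220000
no profile shift: α' = α, a' = a
action lengths: √(r_a1²−r_b1²) = 52.080759, √(r_a2²−r_b2²) = 20.853393
base pitch p_b = π·m·cos α = 11.180489
CR = (52.080759 + 20.853393 − 150.969000·sin 21.38500°)/11.180489 = 1.599739
contact ratio ≈ 1.5997

1.5997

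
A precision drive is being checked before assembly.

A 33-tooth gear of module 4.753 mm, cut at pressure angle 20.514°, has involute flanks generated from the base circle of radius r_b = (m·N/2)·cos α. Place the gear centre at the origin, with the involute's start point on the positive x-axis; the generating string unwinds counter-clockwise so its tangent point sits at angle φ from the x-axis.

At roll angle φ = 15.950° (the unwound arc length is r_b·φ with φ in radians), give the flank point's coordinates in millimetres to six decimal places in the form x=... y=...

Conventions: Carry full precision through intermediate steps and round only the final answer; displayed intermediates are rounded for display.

recognized (one wheel, involute flank): single-mesh tooth geometry, m = 4.753, N = 33
pitch radius r_p = m·N/2 = 4.753·33/2 = 78.424500
base radius r_b = r_p·cos α = 78.424500·cos 20.514° = 73.451335
roll angle φ = 15.950° = 0.27838002 rad
x = r_b·(cos φ + φ·sin φ) = 76.242504
y = r_b·(sin φ − φ·cos φ) = 0.524111

x=76.242504 y=0.524111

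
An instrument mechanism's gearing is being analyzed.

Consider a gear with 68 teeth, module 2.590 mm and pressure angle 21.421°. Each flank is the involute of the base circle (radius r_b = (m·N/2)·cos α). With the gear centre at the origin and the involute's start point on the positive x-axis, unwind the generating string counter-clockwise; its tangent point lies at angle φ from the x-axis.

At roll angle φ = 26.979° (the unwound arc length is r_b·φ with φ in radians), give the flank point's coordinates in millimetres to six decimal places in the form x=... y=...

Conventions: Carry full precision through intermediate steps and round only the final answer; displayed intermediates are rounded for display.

class = single-mesh tooth geometry [base-circle involute, m = 2.590, 68T]
pitch radius r_p = m·N/2 = 2.590·68/2 = 88.060000
base radius r_b = r_p·cos α = 88.060000·cos 21.421° = 81.976993
roll angle φ = 26.979° = 0.47087238 rad
x = r_b·(cos φ + φ·sin φ) = 90.567416
y = r_b·(sin φ − φ·cos φ) = 2.790104

x=90.567416 y=2.790104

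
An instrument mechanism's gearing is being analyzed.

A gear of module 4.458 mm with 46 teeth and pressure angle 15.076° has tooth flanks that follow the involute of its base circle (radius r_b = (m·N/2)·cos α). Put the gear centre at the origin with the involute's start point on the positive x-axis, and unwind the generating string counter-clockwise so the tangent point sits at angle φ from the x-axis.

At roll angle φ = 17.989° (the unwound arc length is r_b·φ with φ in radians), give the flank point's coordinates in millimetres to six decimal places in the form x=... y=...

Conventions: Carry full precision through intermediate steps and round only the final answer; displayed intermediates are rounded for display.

x=103.765081 y=1.011351

class = single-mesh tooth geometry [base-circle involute, m = 4.458, 46T]
pitch radius r_p = m·N/2 = 4.458·46/2 = 102.534000
base radius r_b = r_p·cos α = 102.534000·cos 15.076° = 99.004951
roll angle φ = 17.989° = 0.31396728 rad
x = r_b·(cos φ + φ·sin φ) = 103.765081
y = r_b·(sin φ − φ·cos φ) = 1.011351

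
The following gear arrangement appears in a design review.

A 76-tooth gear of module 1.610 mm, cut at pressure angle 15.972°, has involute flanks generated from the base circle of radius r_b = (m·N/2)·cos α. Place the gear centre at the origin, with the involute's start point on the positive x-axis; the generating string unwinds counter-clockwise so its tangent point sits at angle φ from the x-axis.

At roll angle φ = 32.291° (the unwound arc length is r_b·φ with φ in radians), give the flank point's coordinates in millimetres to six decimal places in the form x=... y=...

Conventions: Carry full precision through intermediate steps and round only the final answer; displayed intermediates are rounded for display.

x=67.430595 y=3.399458

topology: single-mesh involute geometry — m = 1.610, N = 76
pitch radius r_p = m·N/2 = 1.610·76/2 = 61.180000
base radius r_b = r_p·cos α = 61.180000·cos 15.972° = 58.818225
roll angle φ = 32.291° = 0.56358427 rad
x = r_b·(cos φ + φ·sin φ) = 67.430595
y = r_b·(sin φ − φ·cos φ) = 3.399458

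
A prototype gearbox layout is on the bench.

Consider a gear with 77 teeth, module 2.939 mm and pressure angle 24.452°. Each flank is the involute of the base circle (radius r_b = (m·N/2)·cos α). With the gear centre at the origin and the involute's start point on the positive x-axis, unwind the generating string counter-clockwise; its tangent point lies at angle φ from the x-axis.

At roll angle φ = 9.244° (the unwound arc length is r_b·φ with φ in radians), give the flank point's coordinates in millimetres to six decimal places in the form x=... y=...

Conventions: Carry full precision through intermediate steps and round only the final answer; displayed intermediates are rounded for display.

x=104.334628 y=0.143816

class = single-mesh tooth geometry [base-circle involute, m = 2.939, 77T]
pitch radius r_p = m·N/2 = 2.939·77/2 = 113.151500
base radius r_b = r_p·cos α = 113.151500·cos 24.452° = 103.002757
roll angle φ = 9.244° = 0.16133824 rad
x = r_b·(cos φ + φ·sin φ) = 104.334628
y = r_b·(sin φ − φ·cos φ) = 0.143816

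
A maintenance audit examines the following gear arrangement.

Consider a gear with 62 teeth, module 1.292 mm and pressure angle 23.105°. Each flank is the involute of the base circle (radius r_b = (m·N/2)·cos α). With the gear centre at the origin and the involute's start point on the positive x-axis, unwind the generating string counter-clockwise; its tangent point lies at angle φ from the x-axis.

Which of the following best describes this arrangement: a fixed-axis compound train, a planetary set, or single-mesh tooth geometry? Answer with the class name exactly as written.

single-mesh tooth geometry

class = single-mesh tooth geometry [base-circle involute, m = 1.292, 62T]
classification: single-mesh tooth geometry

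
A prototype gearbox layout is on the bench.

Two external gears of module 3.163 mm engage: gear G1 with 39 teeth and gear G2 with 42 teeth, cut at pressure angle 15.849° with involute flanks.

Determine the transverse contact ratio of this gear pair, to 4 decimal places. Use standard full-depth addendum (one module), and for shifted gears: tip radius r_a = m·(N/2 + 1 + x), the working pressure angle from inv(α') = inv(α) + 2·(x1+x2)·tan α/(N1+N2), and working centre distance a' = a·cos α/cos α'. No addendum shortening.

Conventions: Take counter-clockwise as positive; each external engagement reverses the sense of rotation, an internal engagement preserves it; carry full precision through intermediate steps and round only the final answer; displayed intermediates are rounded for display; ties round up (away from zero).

single-mesh involute tooth geometry (39T engaging 42T at module 3.163)
base radii: r_b1 = 59.333779, r_b2 = 63.897915
tip radii: r_a1 = 64.841500, r_a2 = 69.586000
no profile shift: α' = α, a' = a
action lengths: √(r_a1²−r_b1²) = 26.151919, √(r_a2²−r_b2²) = 27.554815
base pitch p_b = π·m·cos α = 9.559106
CR = (26.151919 + 27.554815 − 128.101500·sin 15.84900°)/9.559106 = 1.958533
contact ratio ≈ 1.9585

1.9585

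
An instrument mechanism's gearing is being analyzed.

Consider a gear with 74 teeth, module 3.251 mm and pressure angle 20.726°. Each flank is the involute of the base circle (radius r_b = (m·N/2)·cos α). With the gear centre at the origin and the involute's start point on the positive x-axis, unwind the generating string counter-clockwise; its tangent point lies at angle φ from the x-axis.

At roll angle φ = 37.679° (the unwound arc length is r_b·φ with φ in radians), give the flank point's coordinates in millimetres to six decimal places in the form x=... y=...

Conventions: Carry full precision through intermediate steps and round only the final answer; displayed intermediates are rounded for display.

topology: single-mesh involute geometry — m = 3.251, N = 74
pitch radius r_p = m·N/2 = 3.251·74/2 = 120.287000
base radius r_b = r_p·cos α = 120.287000·cos 20.726° = 112.502450
roll angle φ = 37.679° = 0.65762261 rad
x = r_b·(cos φ + φ·sin φ) = 134.261649
y = r_b·(sin φ − φ·cos φ) = 10.211077

x=134.261649 y=10.211077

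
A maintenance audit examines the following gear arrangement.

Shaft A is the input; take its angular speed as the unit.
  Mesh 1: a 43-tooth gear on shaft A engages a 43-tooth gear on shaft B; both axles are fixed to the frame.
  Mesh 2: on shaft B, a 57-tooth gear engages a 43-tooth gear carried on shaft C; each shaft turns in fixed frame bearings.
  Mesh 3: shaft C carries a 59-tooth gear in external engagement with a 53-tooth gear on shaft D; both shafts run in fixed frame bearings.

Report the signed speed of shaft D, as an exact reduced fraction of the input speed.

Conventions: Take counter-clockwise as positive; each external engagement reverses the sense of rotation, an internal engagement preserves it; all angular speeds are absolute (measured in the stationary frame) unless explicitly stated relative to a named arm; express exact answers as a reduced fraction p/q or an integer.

3-mesh fixed-axis compound train (all bearings frame-fixed)
mesh 1 [43T→43T]: |ω|/ω_in = 1×43/43 = 1, sense flips to −
mesh 2 [57T→43T]: |ω|/ω_in = 1×57/43 = 57/43, sense flips to +
mesh 3 [59T→53T]: |ω|/ω_in = (57/43)×59/53 = 3363/2279, sense flips to −
signed output speed (× input speed) = -3363/2279

-3363/2279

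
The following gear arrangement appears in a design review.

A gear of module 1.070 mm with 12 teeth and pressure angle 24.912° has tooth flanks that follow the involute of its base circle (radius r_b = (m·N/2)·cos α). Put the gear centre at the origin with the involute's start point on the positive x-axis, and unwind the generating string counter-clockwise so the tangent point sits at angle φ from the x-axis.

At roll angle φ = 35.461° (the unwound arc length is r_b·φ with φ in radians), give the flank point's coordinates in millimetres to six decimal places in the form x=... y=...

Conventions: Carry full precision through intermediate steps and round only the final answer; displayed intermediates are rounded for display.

recognized (one wheel, involute flank): single-mesh tooth geometry, m = 1.070, N = 12
pitch radius r_p = m·N/2 = 1.070·12/2 = 6.420000
base radius r_b = r_p·cos α = 6.420000·cos 24.912° = 5.822656
roll angle φ = 35.461° = 0.61891121 rad
x = r_b·(cos φ + φ·sin φ) = 6.833301
y = r_b·(sin φ − φ·cos φ) = 0.442749

x=6.833301 y=0.442749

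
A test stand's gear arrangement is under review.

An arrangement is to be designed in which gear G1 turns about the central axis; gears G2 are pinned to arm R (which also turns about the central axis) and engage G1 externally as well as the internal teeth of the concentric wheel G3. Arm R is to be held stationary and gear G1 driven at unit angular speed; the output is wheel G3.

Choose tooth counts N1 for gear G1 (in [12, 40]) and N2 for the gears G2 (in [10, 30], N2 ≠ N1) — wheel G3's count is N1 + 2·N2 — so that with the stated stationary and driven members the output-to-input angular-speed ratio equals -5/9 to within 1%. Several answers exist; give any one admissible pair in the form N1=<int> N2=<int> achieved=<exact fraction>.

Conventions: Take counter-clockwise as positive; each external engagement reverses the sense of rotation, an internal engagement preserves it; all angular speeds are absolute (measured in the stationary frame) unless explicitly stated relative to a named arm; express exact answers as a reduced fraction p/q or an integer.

class = planetary set [ratio -5/9 wanted; Willis about the carrier]
Willis with ω_arm = 0: ω_ring/ω_sun = −N1/N3; set equal to -5/9  ⇒  N3/N1 = −1/(-5/9) = 9/5
N3 = N1 + 2·N2  ⇒  N2/N1 = (N3/N1 − 1)/2 = (9/5 − 1)/2 = 2/5
smallest multiple with N1 ≥ 12 and N2 ≥ 10: k = 5  ⇒  N1 = 5·5 = 25, N2 = 5·2 = 10 (N1 ≤ 40, N2 ≤ 30, N2 ≠ N1 ✓), N3 = 25 + 2·10 = 45
check: −N1/N3 with N1 = 25, N3 = 45 gives -5/9; |achieved − target| = 0 ≤ 1/180 ✓

N1=25 N2=10 achieved=-5/9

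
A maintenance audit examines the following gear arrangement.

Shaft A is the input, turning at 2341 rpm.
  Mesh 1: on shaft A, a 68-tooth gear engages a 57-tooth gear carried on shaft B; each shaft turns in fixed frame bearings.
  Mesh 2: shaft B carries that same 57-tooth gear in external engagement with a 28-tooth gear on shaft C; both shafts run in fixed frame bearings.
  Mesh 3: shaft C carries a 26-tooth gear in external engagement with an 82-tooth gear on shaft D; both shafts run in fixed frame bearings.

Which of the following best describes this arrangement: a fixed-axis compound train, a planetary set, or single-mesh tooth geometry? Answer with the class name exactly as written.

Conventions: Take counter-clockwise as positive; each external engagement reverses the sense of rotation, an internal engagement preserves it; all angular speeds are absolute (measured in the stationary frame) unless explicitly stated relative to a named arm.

recognized (4 fixed axles, 3 meshes): fixed-axis compound train
classification: fixed-axis compound train

fixed-axis compound train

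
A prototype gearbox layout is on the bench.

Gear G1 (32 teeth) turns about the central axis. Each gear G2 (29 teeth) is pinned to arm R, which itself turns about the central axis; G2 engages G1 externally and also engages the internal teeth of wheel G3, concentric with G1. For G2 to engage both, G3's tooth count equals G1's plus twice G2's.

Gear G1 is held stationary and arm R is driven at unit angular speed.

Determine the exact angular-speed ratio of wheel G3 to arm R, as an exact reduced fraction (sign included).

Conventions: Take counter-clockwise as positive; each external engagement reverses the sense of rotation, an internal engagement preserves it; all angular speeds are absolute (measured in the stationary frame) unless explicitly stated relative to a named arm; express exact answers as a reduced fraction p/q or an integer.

61/45

planetary set (32T centre, 29T on arm, 90T internal) — Willis relation
ring teeth: 32 + 2·29 = 90
32(ω_sun−ω_arm) = −90(ω_ring−ω_arm),  ω_sun = 0, ω_arm = 1
ω_ring = 1 − (32/90)(0−1) = 61/45
ω_out/ω_in = 61/45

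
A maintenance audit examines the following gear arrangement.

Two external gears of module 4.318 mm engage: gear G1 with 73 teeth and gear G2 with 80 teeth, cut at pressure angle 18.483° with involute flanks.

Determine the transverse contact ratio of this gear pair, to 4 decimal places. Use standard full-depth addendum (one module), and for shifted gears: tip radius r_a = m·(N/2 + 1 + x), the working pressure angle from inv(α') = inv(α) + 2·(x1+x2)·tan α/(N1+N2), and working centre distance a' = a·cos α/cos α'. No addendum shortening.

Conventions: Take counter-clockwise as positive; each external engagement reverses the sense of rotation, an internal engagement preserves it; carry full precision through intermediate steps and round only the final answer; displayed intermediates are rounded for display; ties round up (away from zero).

topology: single-mesh involute geometry — m = 4.318, 73T/80T pair
base radii: r_b1 = 149.477278, r_b2 = 163.810715
tip radii: r_a1 = 161.925000, r_a2 = 177.038000
no profile shift: α' = α, a' = a
action lengths: √(r_a1²−r_b1²) = 62.259530, √(r_a2²−r_b2²) = 67.145387
base pitch p_b = π·m·cos α = 12.865664
CR = (62.259530 + 67.145387 − 330.327000·sin 18.48300°)/12.865664 = 1.918562
contact ratio ≈ 1.9186

1.9186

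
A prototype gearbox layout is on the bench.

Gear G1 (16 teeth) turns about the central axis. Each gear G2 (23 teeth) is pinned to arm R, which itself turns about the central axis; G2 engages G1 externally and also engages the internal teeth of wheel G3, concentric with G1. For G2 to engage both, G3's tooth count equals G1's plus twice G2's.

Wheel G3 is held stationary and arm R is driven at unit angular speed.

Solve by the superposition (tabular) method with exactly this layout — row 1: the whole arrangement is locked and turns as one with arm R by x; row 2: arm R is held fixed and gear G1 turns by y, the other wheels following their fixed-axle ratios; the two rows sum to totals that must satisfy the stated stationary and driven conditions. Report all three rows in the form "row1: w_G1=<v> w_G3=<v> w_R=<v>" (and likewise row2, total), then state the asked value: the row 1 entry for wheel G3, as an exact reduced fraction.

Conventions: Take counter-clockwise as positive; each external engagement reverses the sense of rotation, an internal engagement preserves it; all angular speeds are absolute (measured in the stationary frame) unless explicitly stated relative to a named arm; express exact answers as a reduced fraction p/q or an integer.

row1: w_G1=1 w_G3=1 w_R=1
row2: w_G1=31/8 w_G3=-1 w_R=0
total: w_G1=39/8 w_G3=0 w_R=1
asked value: 1

class = planetary set [G3 = 16+2·23 = 62; Willis about the carrier]
row 1: whole set turns with the arm by x
row 2: sun turns y, ring = −(16/62)·y, arm 0
boundary: total ω_ring = x − (16/62)·y = 0 and total ω_arm = x = 1  ⇒  y = 31/8, x = 1
row 2 ring = −(16/62)·31/8 = -1
totals (row 1 + row 2): sun 1 + 31/8 = 39/8, ring 1 + (-1) = 0, arm 1 + 0 = 1
asked cell (row1, ring) = 1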